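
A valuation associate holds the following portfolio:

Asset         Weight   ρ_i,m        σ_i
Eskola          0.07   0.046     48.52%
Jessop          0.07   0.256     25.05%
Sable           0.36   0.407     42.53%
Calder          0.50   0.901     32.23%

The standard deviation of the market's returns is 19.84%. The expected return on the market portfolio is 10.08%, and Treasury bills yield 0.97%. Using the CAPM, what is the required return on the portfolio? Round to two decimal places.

10.78%

β_Eskola = 0.046 × 48.52% / 19.84% = 0.1125
β_Jessop = 0.256 × 25.05% / 19.84% = 0.3232
β_Sable = 0.407 × 42.53% / 19.84% = 0.8725
β_Calder = 0.901 × 32.23% / 19.84% = 1.4637
β_P = Σ w_i β_i = 0.07×0.1125 + 0.07×0.3232 + 0.36×0.8725 + 0.50×1.4637 = 1.0764
MRP = 10.08% − 0.97% = 9.11%
E(R_P) = R_f + β_P × MRP = 0.97% + 1.0764 × 9.11% = 10.78%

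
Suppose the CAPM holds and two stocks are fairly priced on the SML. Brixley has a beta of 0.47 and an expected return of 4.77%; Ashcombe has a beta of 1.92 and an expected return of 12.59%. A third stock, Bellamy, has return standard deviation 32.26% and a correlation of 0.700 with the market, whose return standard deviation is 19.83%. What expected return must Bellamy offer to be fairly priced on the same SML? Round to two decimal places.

8.38%

MRP = (12.59% − 4.77%) / (1.92 − 0.47) = 5.3931%
R_f = 4.77% − 0.47 × 5.3931% = 2.2352%
β_Bellamy = ρ·σ_i/σ_m = 0.700 × 32.26 / 19.83 = 1.1388
E(R_Bellamy) = R_f + β × MRP = 2.2352% + 1.1388 × 5.3931% = 8.38%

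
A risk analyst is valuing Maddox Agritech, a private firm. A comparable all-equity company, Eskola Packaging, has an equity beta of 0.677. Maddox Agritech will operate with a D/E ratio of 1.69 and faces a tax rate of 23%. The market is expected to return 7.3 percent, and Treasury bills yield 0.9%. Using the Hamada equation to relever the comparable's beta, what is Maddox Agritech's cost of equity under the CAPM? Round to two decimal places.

10.87%

β_L = β_U × [1 + (1 − t)(D/E)] = 0.677 × [1 + (1 − 0.23) × 1.69]
    = 0.677 × [1 + 0.77 × 1.69] = 0.677 × 2.3013 = 1.5580
MRP = 7.3% − 0.9% = 6.40%
E(R) = R_f + β_L × MRP = 0.9% + 1.5580 × 6.4% = 10.87%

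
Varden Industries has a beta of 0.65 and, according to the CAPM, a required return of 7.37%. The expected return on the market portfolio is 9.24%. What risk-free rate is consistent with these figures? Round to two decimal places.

3.90%

E(R) = R_f + β(E(R_m) − R_f) = R_f(1 − β) + β·E(R_m)
7.37% = R_f × (1 − 0.65) + 0.65 × 9.24%
7.37% = R_f × 0.35 + 6.0060%
R_f = (7.37% − 6.0060%) / 0.35 = 3.90%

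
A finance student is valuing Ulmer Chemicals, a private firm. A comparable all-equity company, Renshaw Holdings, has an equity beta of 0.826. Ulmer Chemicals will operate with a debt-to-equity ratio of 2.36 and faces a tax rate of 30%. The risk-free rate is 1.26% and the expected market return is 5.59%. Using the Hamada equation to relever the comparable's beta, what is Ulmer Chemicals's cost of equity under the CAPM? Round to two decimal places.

10.75%

β_L = β_U × [1 + (1 − t)(D/E)] = 0.826 × [1 + (1 − 0.30) × 2.36]
    = 0.826 × [1 + 0.70 × 2.36] = 0.826 × 2.6520 = 2.1906
MRP = 5.59% − 1.26% = 4.33%
E(R) = R_f + β_L × MRP = 1.26% + 2.1906 × 4.33% = 10.75%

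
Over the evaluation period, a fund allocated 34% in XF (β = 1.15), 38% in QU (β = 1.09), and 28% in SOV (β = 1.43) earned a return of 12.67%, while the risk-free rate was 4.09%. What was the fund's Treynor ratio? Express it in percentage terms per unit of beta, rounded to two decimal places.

β_P = 0.34×1.15 + 0.38×1.09 + 0.28×1.43 = 1.2056
Treynor = (R_P − R_f) / β_P = (12.67% − 4.09%) / 1.2056 = 8.58% / 1.2056 = 7.12%

7.12%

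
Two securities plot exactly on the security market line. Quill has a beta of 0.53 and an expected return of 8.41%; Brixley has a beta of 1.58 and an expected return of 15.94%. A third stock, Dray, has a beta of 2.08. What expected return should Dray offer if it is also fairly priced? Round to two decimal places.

19.53%

MRP (SML slope) = (15.94% − 8.41%) / (1.58 − 0.53) = 7.53% / 1.05 = 7.1714%
R_f (intercept) = 8.41% − 0.53 × 7.1714% = 4.6092%
E(R_Dray) = R_f + β × MRP = 4.6092% + 2.08 × 7.1714% = 19.53%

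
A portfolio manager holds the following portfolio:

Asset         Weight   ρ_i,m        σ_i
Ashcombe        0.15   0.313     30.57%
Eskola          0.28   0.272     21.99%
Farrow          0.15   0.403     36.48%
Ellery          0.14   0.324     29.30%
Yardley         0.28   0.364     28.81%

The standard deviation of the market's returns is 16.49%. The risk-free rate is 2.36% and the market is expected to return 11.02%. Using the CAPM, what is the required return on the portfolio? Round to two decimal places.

7.39%

β_Ashcombe = 0.313 × 30.57% / 16.49% = 0.5803
β_Eskola = 0.272 × 21.99% / 16.49% = 0.3627
β_Farrow = 0.403 × 36.48% / 16.49% = 0.8915
β_Ellery = 0.324 × 29.30% / 16.49% = 0.5757
β_Yardley = 0.364 × 28.81% / 16.49% = 0.6360
β_P = Σ w_i β_i = 0.15×0.5803 + 0.28×0.3627 + 0.15×0.8915 + 0.14×0.5757 + 0.28×0.6360 = 0.5810
MRP = 11.02% − 2.36% = 8.66%
E(R_P) = R_f + β_P × MRP = 2.36% + 0.5810 × 8.66% = 7.39%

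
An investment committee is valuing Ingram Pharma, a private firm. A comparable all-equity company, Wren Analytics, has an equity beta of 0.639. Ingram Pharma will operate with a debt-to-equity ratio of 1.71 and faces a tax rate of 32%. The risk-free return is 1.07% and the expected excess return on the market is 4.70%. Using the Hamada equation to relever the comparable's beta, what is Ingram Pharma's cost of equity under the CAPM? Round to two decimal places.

β_L = β_U × [1 + (1 − t)(D/E)] = 0.639 × [1 + (1 − 0.32) × 1.71]
    = 0.639 × [1 + 0.68 × 1.71] = 0.639 × 2.1628 = 1.3820
E(R) = R_f + β_L × MRP = 1.07% + 1.3820 × 4.70% = 7.57%

7.57%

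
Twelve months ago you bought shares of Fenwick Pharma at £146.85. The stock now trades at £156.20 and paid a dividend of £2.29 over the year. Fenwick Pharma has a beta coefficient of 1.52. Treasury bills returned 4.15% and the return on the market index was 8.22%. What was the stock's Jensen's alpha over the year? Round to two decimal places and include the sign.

Realised HPR = (P1 + D1 − P0) / P0 = (156.20 + 2.29 − 146.85) / 146.85 = 11.64 / 146.85 = 7.9265%
MRP = 8.22% − 4.15% = 4.07%
CAPM required = R_f + β·MRP = 4.15% + 1.52 × 4.07% = 10.3364%
α = realised − required = 7.9265% − 10.3364% = -2.41%

-2.41%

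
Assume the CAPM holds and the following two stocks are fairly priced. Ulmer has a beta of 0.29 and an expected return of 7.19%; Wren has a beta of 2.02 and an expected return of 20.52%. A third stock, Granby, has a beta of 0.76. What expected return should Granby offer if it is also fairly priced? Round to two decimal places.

MRP (SML slope) = (20.52% − 7.19%) / (2.02 − 0.29) = 13.33% / 1.73 = 7.7052%
R_f (intercept) = 7.19% − 0.29 × 7.7052% = 4.9555%
E(R_Granby) = R_f + β × MRP = 4.9555% + 0.76 × 7.7052% = 10.81%

10.81%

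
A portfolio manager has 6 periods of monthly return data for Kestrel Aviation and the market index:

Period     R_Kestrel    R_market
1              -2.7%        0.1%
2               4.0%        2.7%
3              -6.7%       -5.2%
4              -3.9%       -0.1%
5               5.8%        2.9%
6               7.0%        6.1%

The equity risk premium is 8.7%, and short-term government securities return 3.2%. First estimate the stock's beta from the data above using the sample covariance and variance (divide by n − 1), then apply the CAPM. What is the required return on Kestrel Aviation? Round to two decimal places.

15.31%

Mean R_i = (-2.7 + 4.0 − 6.7 − 3.9 + 5.8 + 7.0) / 6 = 0.5833%
Mean R_m = (0.1 + 2.7 − 5.2 − 0.1 + 2.9 + 6.1) / 6 = 1.0833%
Σ(R_i − R̄_i)(R_m − R̄_m) = 101.4883  ⇒  Cov = 101.4883 / 5 = 20.2977
Σ(R_m − R̄_m)² = 72.9283  ⇒  Var(R_m) = 72.9283 / 5 = 14.5857
β = Cov / Var(R_m) = 20.2977 / 14.5857 = 1.3916
E(R) = R_f + β × MRP = 3.2% + 1.3916 × 8.7% = 15.31%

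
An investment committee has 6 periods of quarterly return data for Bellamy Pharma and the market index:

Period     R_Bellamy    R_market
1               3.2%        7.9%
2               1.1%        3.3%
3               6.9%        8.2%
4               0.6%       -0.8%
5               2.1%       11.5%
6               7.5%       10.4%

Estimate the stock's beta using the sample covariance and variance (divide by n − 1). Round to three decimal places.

0.395

Mean R_i = (3.2 + 1.1 + 6.9 + 0.6 + 2.1 + 7.5) / 6 = 3.5667%
Mean R_m = (7.9 + 3.3 + 8.2 − 0.8 + 11.5 + 10.4) / 6 = 6.7500%
Σ(R_i − R̄_i)(R_m − R̄_m) = 42.7100  ⇒  Cov = 42.7100 / 5 = 8.5420
Σ(R_m − R̄_m)² = 108.2150  ⇒  Var(R_m) = 108.2150 / 5 = 21.6430
β = Cov / Var(R_m) = 8.5420 / 21.6430 = 0.3947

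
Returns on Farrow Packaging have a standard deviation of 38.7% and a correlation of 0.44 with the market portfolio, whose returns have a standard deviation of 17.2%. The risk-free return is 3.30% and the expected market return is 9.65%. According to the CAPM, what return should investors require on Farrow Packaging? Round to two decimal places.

β = ρ × σ_i / σ_m = 0.44 × 38.7% / 17.2% = 0.9900
MRP = 9.65% − 3.30% = 6.35%
E(R) = 3.30% + 0.9900 × 6.35% = 9.59%

9.59%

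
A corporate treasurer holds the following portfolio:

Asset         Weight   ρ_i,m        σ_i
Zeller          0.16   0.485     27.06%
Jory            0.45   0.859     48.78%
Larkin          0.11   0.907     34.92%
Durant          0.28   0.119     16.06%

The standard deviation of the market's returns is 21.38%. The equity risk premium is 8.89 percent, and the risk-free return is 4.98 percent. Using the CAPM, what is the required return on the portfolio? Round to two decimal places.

15.36%

β_Zeller = 0.485 × 27.06% / 21.38% = 0.6138
β_Jory = 0.859 × 48.78% / 21.38% = 1.9599
β_Larkin = 0.907 × 34.92% / 21.38% = 1.4814
β_Durant = 0.119 × 16.06% / 21.38% = 0.0894
β_P = Σ w_i β_i = 0.16×0.6138 + 0.45×1.9599 + 0.11×1.4814 + 0.28×0.0894 = 1.1681
E(R_P) = R_f + β_P × MRP = 4.98% + 1.1681 × 8.89% = 15.36%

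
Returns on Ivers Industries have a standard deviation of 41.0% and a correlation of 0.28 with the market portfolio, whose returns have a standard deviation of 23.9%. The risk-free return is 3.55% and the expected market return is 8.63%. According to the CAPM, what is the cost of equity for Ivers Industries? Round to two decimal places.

β = ρ × σ_i / σ_m = 0.28 × 41.0% / 23.9% = 0.4803
MRP = 8.63% − 3.55% = 5.08%
E(R) = 3.55% + 0.4803 × 5.08% = 5.99%

5.99%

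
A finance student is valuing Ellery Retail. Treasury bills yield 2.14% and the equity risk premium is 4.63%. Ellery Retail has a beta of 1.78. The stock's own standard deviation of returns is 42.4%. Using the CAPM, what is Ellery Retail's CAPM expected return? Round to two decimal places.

E(R) = R_f + β × MRP = 2.14% + 1.78 × 4.63% = 10.38%

10.38%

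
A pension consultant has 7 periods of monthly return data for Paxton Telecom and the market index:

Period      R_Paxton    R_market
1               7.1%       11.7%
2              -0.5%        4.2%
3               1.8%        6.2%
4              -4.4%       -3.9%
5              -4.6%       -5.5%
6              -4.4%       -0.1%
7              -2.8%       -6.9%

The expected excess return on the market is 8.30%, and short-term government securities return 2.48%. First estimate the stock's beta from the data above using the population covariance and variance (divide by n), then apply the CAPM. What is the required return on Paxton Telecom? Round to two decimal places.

Mean R_i = (7.1 − 0.5 + 1.8 − 4.4 − 4.6 − 4.4 − 2.8) / 7 = -1.1143%
Mean R_m = (11.7 + 4.2 + 6.2 − 3.9 − 5.5 − 0.1 − 6.9) / 7 = 0.8143%
Σ(R_i − R̄_i)(R_m − R̄_m) = 160.7014  ⇒  Cov = 160.7014 / 7 = 22.9573
Σ(R_m − R̄_m)² = 281.4086  ⇒  Var(R_m) = 281.4086 / 7 = 40.2012
β = Cov / Var(R_m) = 22.9573 / 40.2012 = 0.5711
E(R) = R_f + β × MRP = 2.48% + 0.5711 × 8.30% = 7.22%

7.22%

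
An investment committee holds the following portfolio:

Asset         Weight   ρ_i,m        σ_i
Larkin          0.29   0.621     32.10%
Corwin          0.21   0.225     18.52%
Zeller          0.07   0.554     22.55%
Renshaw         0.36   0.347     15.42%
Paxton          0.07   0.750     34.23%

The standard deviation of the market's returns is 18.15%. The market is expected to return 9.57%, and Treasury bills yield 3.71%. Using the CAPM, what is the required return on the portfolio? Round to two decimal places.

7.34%

β_Larkin = 0.621 × 32.10% / 18.15% = 1.0983
β_Corwin = 0.225 × 18.52% / 18.15% = 0.2296
β_Zeller = 0.554 × 22.55% / 18.15% = 0.6883
β_Renshaw = 0.347 × 15.42% / 18.15% = 0.2948
β_Paxton = 0.750 × 34.23% / 18.15% = 1.4145
β_P = Σ w_i β_i = 0.29×1.0983 + 0.21×0.2296 + 0.07×0.6883 + 0.36×0.2948 + 0.07×1.4145 = 0.6200
MRP = 9.57% − 3.71% = 5.86%
E(R_P) = R_f + β_P × MRP = 3.71% + 0.6200 × 5.86% = 7.34%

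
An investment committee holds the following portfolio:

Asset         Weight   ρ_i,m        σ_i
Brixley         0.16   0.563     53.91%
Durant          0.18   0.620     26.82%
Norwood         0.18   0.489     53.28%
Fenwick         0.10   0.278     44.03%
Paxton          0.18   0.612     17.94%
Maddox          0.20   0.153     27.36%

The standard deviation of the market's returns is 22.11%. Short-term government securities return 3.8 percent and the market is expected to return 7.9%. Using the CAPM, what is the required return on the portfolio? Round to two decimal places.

β_Brixley = 0.563 × 53.91% / 22.11% = 1.3727
β_Durant = 0.620 × 26.82% / 22.11% = 0.7521
β_Norwood = 0.489 × 53.28% / 22.11% = 1.1784
β_Fenwick = 0.278 × 44.03% / 22.11% = 0.5536
β_Paxton = 0.612 × 17.94% / 22.11% = 0.4966
β_Maddox = 0.153 × 27.36% / 22.11% = 0.1893
β_P = Σ w_i β_i = 0.16×1.3727 + 0.18×0.7521 + 0.18×1.1784 + 0.10×0.5536 + 0.18×0.4966 + 0.20×0.1893 = 0.7497
MRP = 7.9% − 3.8% = 4.10%
E(R_P) = R_f + β_P × MRP = 3.8% + 0.7497 × 4.1% = 6.87%

6.87%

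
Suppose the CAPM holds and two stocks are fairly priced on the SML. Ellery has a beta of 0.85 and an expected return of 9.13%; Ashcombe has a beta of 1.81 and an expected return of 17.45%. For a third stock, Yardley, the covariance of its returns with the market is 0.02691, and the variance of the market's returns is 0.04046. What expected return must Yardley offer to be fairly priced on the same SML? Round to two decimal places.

7.53%

MRP = (17.45% − 9.13%) / (1.81 − 0.85) = 8.6667%
R_f = 9.13% − 0.85 × 8.6667% = 1.7633%
β_Yardley = Cov / Var(R_m) = 0.02691 / 0.04046 = 0.6651
E(R_Yardley) = R_f + β × MRP = 1.7633% + 0.6651 × 8.6667% = 7.53%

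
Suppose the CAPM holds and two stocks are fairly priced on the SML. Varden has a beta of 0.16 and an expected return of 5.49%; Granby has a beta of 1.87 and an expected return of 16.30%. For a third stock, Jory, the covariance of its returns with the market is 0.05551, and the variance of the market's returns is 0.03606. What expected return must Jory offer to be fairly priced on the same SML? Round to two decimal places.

MRP = (16.30% − 5.49%) / (1.87 − 0.16) = 6.3216%
R_f = 5.49% − 0.16 × 6.3216% = 4.4785%
β_Jory = Cov / Var(R_m) = 0.05551 / 0.03606 = 1.5394
E(R_Jory) = R_f + β × MRP = 4.4785% + 1.5394 × 6.3216% = 14.21%

14.21%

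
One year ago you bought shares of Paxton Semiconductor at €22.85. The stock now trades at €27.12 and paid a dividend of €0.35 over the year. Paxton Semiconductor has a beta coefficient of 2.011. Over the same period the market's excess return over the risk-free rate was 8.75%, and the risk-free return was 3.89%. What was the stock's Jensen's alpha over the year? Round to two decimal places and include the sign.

Realised HPR = (P1 + D1 − P0) / P0 = (27.12 + 0.35 − 22.85) / 22.85 = 4.62 / 22.85 = 20.2188%
CAPM required = R_f + β·MRP = 3.89% + 2.011 × 8.75% = 21.48625%
α = realised − required = 20.2188% − 21.48625% = -1.27%

-1.27%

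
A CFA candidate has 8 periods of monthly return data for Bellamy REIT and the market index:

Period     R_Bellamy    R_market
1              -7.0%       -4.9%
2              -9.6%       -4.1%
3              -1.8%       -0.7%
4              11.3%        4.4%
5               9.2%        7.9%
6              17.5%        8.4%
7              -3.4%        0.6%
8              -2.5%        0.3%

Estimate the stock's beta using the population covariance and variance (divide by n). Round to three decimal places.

1.821

Mean R_i = (-7.0 − 9.6 − 1.8 + 11.3 + 9.2 + 17.5 − 3.4 − 2.5) / 8 = 1.7125%
Mean R_m = (-4.9 − 4.1 − 0.7 + 4.4 + 7.9 + 8.4 + 0.6 + 0.3) / 8 = 1.4875%
Σ(R_i − R̄_i)(R_m − R̄_m) = 321.1513  ⇒  Cov = 321.1513 / 8 = 40.1439
Σ(R_m − R̄_m)² = 176.3888  ⇒  Var(R_m) = 176.3888 / 8 = 22.0486
β = Cov / Var(R_m) = 40.1439 / 22.0486 = 1.8207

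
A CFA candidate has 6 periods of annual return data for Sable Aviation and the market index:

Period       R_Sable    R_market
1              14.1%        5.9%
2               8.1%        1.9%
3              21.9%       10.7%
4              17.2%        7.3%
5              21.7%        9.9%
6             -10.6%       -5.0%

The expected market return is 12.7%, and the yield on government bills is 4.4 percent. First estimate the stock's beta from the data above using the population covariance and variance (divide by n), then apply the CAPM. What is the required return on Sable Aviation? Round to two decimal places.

21.56%

Mean R_i = (14.1 + 8.1 + 21.9 + 17.2 + 21.7 − 10.6) / 6 = 12.0667%
Mean R_m = (5.9 + 1.9 + 10.7 + 7.3 + 9.9 − 5.0) / 6 = 5.1167%
Σ(R_i − R̄_i)(R_m − R̄_m) = 355.8533  ⇒  Cov = 355.8533 / 6 = 59.3089
Σ(R_m − R̄_m)² = 172.1283  ⇒  Var(R_m) = 172.1283 / 6 = 28.6881
β = Cov / Var(R_m) = 59.3089 / 28.6881 = 2.0674
MRP = 12.7% − 4.4% = 8.30%
E(R) = R_f + β × MRP = 4.4% + 2.0674 × 8.3% = 21.56%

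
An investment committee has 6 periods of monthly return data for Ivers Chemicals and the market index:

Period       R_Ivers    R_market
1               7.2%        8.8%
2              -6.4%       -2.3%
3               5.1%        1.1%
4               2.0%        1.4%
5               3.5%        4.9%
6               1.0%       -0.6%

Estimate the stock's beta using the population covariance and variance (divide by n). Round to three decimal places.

Mean R_i = (7.2 − 6.4 + 5.1 + 2.0 + 3.5 + 1.0) / 6 = 2.0667%
Mean R_m = (8.8 − 2.3 + 1.1 + 1.4 + 4.9 − 0.6) / 6 = 2.2167%
Σ(R_i − R̄_i)(R_m − R̄_m) = 75.5533  ⇒  Cov = 75.5533 / 6 = 12.5922
Σ(R_m − R̄_m)² = 80.7883  ⇒  Var(R_m) = 80.7883 / 6 = 13.4647
β = Cov / Var(R_m) = 12.5922 / 13.4647 = 0.9352

0.935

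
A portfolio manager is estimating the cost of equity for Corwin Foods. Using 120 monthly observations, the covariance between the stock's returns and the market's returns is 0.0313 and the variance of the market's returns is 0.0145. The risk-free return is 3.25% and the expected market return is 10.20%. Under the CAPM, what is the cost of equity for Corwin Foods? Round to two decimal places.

18.25%

β = Cov(R_i, R_m) / Var(R_m) = 0.0313 / 0.0145 = 2.1586
MRP = 10.20% − 3.25% = 6.95%
E(R) = R_f + β × MRP = 3.25% + 2.1586 × 6.95% = 18.25%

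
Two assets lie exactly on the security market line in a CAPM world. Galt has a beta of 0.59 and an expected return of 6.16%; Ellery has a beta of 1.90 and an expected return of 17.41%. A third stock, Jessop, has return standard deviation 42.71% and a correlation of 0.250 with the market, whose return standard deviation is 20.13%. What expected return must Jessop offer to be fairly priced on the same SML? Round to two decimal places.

5.65%

MRP = (17.41% − 6.16%) / (1.90 − 0.59) = 8.5878%
R_f = 6.16% − 0.59 × 8.5878% = 1.0932%
β_Jessop = ρ·σ_i/σ_m = 0.250 × 42.71 / 20.13 = 0.5304
E(R_Jessop) = R_f + β × MRP = 1.0932% + 0.5304 × 8.5878% = 5.65%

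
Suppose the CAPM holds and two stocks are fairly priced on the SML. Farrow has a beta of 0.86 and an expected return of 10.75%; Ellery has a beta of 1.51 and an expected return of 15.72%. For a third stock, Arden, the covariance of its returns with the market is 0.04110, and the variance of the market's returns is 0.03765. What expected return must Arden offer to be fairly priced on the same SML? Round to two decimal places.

MRP = (15.72% − 10.75%) / (1.51 − 0.86) = 7.6462%
R_f = 10.75% − 0.86 × 7.6462% = 4.1743%
β_Arden = Cov / Var(R_m) = 0.04110 / 0.03765 = 1.0916
E(R_Arden) = R_f + β × MRP = 4.1743% + 1.0916 × 7.6462% = 12.52%

12.52%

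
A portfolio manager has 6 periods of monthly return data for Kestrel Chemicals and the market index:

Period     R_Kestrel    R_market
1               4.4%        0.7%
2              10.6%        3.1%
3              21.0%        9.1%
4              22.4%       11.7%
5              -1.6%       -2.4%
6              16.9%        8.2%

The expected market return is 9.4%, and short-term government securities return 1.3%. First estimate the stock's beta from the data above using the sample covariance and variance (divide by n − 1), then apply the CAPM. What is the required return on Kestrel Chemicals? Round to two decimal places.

15.35%

Mean R_i = (4.4 + 10.6 + 21.0 + 22.4 − 1.6 + 16.9) / 6 = 12.2833%
Mean R_m = (0.7 + 3.1 + 9.1 + 11.7 − 2.4 + 8.2) / 6 = 5.0667%
Σ(R_i − R̄_i)(R_m − R̄_m) = 258.1267  ⇒  Cov = 258.1267 / 5 = 51.6253
Σ(R_m − R̄_m)² = 148.7733  ⇒  Var(R_m) = 148.7733 / 5 = 29.7547
β = Cov / Var(R_m) = 51.6253 / 29.7547 = 1.7350
MRP = 9.4% − 1.3% = 8.10%
E(R) = R_f + β × MRP = 1.3% + 1.7350 × 8.1% = 15.35%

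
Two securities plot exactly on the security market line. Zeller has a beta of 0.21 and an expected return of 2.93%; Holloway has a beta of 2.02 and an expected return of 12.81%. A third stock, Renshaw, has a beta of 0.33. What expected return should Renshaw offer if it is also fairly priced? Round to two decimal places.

MRP (SML slope) = (12.81% − 2.93%) / (2.02 − 0.21) = 9.88% / 1.81 = 5.4586%
R_f (intercept) = 2.93% − 0.21 × 5.4586% = 1.7837%
E(R_Renshaw) = R_f + β × MRP = 1.7837% + 0.33 × 5.4586% = 3.59%

3.59%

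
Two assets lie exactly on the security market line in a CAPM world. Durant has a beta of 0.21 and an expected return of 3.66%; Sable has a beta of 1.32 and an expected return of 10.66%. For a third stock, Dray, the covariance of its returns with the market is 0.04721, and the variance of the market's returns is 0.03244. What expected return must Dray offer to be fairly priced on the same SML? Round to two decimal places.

11.51%

MRP = (10.66% − 3.66%) / (1.32 − 0.21) = 6.3063%
R_f = 3.66% − 0.21 × 6.3063% = 2.3357%
β_Dray = Cov / Var(R_m) = 0.04721 / 0.03244 = 1.4553
E(R_Dray) = R_f + β × MRP = 2.3357% + 1.4553 × 6.3063% = 11.51%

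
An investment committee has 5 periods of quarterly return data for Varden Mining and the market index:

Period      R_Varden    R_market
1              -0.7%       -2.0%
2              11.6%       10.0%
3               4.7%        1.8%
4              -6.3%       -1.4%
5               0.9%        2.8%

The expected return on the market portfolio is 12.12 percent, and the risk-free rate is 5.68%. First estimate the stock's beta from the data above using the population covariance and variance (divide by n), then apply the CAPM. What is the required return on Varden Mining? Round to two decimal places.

13.69%

Mean R_i = (-0.7 + 11.6 + 4.7 − 6.3 + 0.9) / 5 = 2.0400%
Mean R_m = (-2.0 + 10.0 + 1.8 − 1.4 + 2.8) / 5 = 2.2400%
Σ(R_i − R̄_i)(R_m − R̄_m) = 114.3520  ⇒  Cov = 114.3520 / 5 = 22.8704
Σ(R_m − R̄_m)² = 91.9520  ⇒  Var(R_m) = 91.9520 / 5 = 18.3904
β = Cov / Var(R_m) = 22.8704 / 18.3904 = 1.2436
MRP = 12.12% − 5.68% = 6.44%
E(R) = R_f + β × MRP = 5.68% + 1.2436 × 6.44% = 13.69%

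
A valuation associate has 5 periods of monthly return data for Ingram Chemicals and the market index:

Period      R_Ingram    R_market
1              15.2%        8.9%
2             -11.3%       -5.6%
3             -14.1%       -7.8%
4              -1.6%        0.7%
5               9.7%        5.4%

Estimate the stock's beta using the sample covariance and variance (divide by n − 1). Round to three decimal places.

1.797

Mean R_i = (15.2 − 11.3 − 14.1 − 1.6 + 9.7) / 5 = -0.4200%
Mean R_m = (8.9 − 5.6 − 7.8 + 0.7 + 5.4) / 5 = 0.3200%
Σ(R_i − R̄_i)(R_m − R̄_m) = 360.4720  ⇒  Cov = 360.4720 / 4 = 90.1180
Σ(R_m − R̄_m)² = 200.5480  ⇒  Var(R_m) = 200.5480 / 4 = 50.1370
β = Cov / Var(R_m) = 90.1180 / 50.1370 = 1.7974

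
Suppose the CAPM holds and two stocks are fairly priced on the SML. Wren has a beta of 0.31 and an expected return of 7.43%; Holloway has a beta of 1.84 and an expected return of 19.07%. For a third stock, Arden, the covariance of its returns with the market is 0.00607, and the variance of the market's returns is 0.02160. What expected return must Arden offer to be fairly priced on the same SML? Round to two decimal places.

MRP = (19.07% − 7.43%) / (1.84 − 0.31) = 7.6078%
R_f = 7.43% − 0.31 × 7.6078% = 5.0716%
β_Arden = Cov / Var(R_m) = 0.00607 / 0.02160 = 0.2810
E(R_Arden) = R_f + β × MRP = 5.0716% + 0.2810 × 7.6078% = 7.21%

7.21%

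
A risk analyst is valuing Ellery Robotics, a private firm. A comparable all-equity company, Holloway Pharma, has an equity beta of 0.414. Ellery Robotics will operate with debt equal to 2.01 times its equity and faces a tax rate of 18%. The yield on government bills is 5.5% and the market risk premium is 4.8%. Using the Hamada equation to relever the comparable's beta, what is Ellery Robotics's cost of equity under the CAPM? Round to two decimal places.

10.76%

β_L = β_U × [1 + (1 − t)(D/E)] = 0.414 × [1 + (1 − 0.18) × 2.01]
    = 0.414 × [1 + 0.82 × 2.01] = 0.414 × 2.6482 = 1.0964
E(R) = R_f + β_L × MRP = 5.5% + 1.0964 × 4.8% = 10.76%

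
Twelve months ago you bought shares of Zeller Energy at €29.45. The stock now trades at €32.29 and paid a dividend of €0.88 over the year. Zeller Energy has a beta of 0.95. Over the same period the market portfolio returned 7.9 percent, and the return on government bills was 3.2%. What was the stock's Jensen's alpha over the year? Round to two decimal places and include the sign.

Realised HPR = (P1 + D1 − P0) / P0 = (32.29 + 0.88 − 29.45) / 29.45 = 3.72 / 29.45 = 12.6316%
MRP = 7.9% − 3.2% = 4.70%
CAPM required = R_f + β·MRP = 3.2% + 0.95 × 4.7% = 7.6650%
α = realised − required = 12.6316% − 7.6650% = +4.97%

+4.97%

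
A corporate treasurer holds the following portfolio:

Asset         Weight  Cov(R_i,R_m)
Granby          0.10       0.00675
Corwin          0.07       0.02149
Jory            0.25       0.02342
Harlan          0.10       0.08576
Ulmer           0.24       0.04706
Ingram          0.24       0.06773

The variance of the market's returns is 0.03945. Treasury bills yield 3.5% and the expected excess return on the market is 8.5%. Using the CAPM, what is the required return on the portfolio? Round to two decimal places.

β_Granby = 0.00675 / 0.03945 = 0.1711
β_Corwin = 0.02149 / 0.03945 = 0.5447
β_Jory = 0.02342 / 0.03945 = 0.5937
β_Harlan = 0.08576 / 0.03945 = 2.1739
β_Ulmer = 0.04706 / 0.03945 = 1.1929
β_Ingram = 0.06773 / 0.03945 = 1.7169
β_P = Σ w_i β_i = 0.10×0.1711 + 0.07×0.5447 + 0.25×0.5937 + 0.10×2.1739 + 0.24×1.1929 + 0.24×1.7169 = 1.1194
E(R_P) = R_f + β_P × MRP = 3.5% + 1.1194 × 8.5% = 13.01%

13.01%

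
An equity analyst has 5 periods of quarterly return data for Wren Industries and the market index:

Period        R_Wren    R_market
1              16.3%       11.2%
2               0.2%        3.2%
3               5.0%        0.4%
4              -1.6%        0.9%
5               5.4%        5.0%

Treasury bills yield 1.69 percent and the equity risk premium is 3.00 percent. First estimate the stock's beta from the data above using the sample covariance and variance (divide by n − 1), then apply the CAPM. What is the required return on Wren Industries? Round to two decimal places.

5.88%

Mean R_i = (16.3 + 0.2 + 5.0 − 1.6 + 5.4) / 5 = 5.0600%
Mean R_m = (11.2 + 3.2 + 0.4 + 0.9 + 5.0) / 5 = 4.1400%
Σ(R_i − R̄_i)(R_m − R̄_m) = 106.0180  ⇒  Cov = 106.0180 / 4 = 26.5045
Σ(R_m − R̄_m)² = 75.9520  ⇒  Var(R_m) = 75.9520 / 4 = 18.9880
β = Cov / Var(R_m) = 26.5045 / 18.9880 = 1.3959
E(R) = R_f + β × MRP = 1.69% + 1.3959 × 3.00% = 5.88%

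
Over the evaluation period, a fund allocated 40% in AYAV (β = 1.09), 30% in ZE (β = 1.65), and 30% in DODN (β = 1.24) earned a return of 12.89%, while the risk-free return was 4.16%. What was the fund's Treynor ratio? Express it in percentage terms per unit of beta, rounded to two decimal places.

β_P = 0.40×1.09 + 0.30×1.65 + 0.30×1.24 = 1.3030
Treynor = (R_P − R_f) / β_P = (12.89% − 4.16%) / 1.3030 = 8.73% / 1.3030 = 6.70%

6.70%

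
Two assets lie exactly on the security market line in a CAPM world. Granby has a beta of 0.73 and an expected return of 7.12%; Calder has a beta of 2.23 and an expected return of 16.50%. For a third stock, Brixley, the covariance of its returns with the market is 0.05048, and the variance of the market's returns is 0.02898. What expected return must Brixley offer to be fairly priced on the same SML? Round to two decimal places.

MRP = (16.50% − 7.12%) / (2.23 − 0.73) = 6.2533%
R_f = 7.12% − 0.73 × 6.2533% = 2.5551%
β_Brixley = Cov / Var(R_m) = 0.05048 / 0.02898 = 1.7419
E(R_Brixley) = R_f + β × MRP = 2.5551% + 1.7419 × 6.2533% = 13.45%

13.45%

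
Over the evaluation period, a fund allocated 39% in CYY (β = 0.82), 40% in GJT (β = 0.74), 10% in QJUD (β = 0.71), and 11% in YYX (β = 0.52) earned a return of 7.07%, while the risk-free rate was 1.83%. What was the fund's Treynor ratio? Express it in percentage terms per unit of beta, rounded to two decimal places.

β_P = 0.39×0.82 + 0.40×0.74 + 0.10×0.71 + 0.11×0.52 = 0.7440
Treynor = (R_P − R_f) / β_P = (7.07% − 1.83%) / 0.7440 = 5.24% / 0.7440 = 7.04%

7.04%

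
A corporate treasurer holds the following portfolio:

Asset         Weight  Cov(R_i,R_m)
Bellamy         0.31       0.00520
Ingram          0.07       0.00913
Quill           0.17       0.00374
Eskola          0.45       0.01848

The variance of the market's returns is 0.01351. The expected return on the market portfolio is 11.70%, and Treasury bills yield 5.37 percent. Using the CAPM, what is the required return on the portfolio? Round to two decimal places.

β_Bellamy = 0.00520 / 0.01351 = 0.3849
β_Ingram = 0.00913 / 0.01351 = 0.6758
β_Quill = 0.00374 / 0.01351 = 0.2768
β_Eskola = 0.01848 / 0.01351 = 1.3679
β_P = Σ w_i β_i = 0.31×0.3849 + 0.07×0.6758 + 0.17×0.2768 + 0.45×1.3679 = 0.8292
MRP = 11.70% − 5.37% = 6.33%
E(R_P) = R_f + β_P × MRP = 5.37% + 0.8292 × 6.33% = 10.62%

10.62%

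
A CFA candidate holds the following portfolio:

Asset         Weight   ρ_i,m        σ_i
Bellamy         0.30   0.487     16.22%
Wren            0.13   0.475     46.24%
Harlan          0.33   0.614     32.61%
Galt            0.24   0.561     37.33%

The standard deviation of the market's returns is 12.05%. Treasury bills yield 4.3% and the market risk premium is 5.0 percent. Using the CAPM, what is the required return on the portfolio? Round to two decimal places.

11.30%

β_Bellamy = 0.487 × 16.22% / 12.05% = 0.6555
β_Wren = 0.475 × 46.24% / 12.05% = 1.8227
β_Harlan = 0.614 × 32.61% / 12.05% = 1.6616
β_Galt = 0.561 × 37.33% / 12.05% = 1.7379
β_P = Σ w_i β_i = 0.30×0.6555 + 0.13×1.8227 + 0.33×1.6616 + 0.24×1.7379 = 1.3990
E(R_P) = R_f + β_P × MRP = 4.3% + 1.3990 × 5.0% = 11.30%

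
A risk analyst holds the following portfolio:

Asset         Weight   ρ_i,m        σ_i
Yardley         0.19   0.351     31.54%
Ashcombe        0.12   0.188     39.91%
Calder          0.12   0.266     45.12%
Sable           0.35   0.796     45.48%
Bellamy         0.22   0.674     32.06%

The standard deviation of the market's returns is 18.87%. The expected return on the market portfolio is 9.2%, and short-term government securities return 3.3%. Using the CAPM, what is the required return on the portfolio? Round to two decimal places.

10.14%

β_Yardley = 0.351 × 31.54% / 18.87% = 0.5867
β_Ashcombe = 0.188 × 39.91% / 18.87% = 0.3976
β_Calder = 0.266 × 45.12% / 18.87% = 0.6360
β_Sable = 0.796 × 45.48% / 18.87% = 1.9185
β_Bellamy = 0.674 × 32.06% / 18.87% = 1.1451
β_P = Σ w_i β_i = 0.19×0.5867 + 0.12×0.3976 + 0.12×0.6360 + 0.35×1.9185 + 0.22×1.1451 = 1.1589
MRP = 9.2% − 3.3% = 5.90%
E(R_P) = R_f + β_P × MRP = 3.3% + 1.1589 × 5.9% = 10.14%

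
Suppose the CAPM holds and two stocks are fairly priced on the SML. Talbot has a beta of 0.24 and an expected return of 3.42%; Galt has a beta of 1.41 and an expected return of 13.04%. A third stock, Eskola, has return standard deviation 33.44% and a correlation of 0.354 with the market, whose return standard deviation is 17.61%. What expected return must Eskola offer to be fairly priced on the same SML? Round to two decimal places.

6.97%

MRP = (13.04% − 3.42%) / (1.41 − 0.24) = 8.2222%
R_f = 3.42% − 0.24 × 8.2222% = 1.4467%
β_Eskola = ρ·σ_i/σ_m = 0.354 × 33.44 / 17.61 = 0.6722
E(R_Eskola) = R_f + β × MRP = 1.4467% + 0.6722 × 8.2222% = 6.97%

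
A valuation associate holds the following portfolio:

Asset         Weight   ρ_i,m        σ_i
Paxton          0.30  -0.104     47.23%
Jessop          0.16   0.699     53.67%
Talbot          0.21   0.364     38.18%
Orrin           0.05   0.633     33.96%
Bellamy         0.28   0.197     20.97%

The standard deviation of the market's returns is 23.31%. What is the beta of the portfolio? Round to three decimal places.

β_Paxton = -0.104 × 47.23% / 23.31% = -0.2107
β_Jessop = 0.699 × 53.67% / 23.31% = 1.6094
β_Talbot = 0.364 × 38.18% / 23.31% = 0.5962
β_Orrin = 0.633 × 33.96% / 23.31% = 0.9222
β_Bellamy = 0.197 × 20.97% / 23.31% = 0.1772
β_P = Σ w_i β_i = 0.30×-0.2107 + 0.16×1.6094 + 0.21×0.5962 + 0.05×0.9222 + 0.28×0.1772 = 0.4152

0.415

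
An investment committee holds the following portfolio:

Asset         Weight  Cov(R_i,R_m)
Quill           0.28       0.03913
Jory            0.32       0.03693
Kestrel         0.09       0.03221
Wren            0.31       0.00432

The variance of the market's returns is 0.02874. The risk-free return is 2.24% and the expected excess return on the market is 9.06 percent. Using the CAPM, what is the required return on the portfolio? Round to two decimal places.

β_Quill = 0.03913 / 0.02874 = 1.3615
β_Jory = 0.03693 / 0.02874 = 1.2850
β_Kestrel = 0.03221 / 0.02874 = 1.1207
β_Wren = 0.00432 / 0.02874 = 0.1503
β_P = Σ w_i β_i = 0.28×1.3615 + 0.32×1.2850 + 0.09×1.1207 + 0.31×0.1503 = 0.9399
E(R_P) = R_f + β_P × MRP = 2.24% + 0.9399 × 9.06% = 10.76%

10.76%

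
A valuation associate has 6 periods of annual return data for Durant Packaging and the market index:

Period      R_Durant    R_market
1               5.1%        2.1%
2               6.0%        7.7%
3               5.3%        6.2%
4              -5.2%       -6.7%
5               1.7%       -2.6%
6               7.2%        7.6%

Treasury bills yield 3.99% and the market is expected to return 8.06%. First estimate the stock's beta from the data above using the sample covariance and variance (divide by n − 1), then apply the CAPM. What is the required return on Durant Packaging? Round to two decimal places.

Mean R_i = (5.1 + 6.0 + 5.3 − 5.2 + 1.7 + 7.2) / 6 = 3.3500%
Mean R_m = (2.1 + 7.7 + 6.2 − 6.7 − 2.6 + 7.6) / 6 = 2.3833%
Σ(R_i − R̄_i)(R_m − R̄_m) = 127.0050  ⇒  Cov = 127.0050 / 5 = 25.4010
Σ(R_m − R̄_m)² = 177.4683  ⇒  Var(R_m) = 177.4683 / 5 = 35.4937
β = Cov / Var(R_m) = 25.4010 / 35.4937 = 0.7156
MRP = 8.06% − 3.99% = 4.07%
E(R) = R_f + β × MRP = 3.99% + 0.7156 × 4.07% = 6.90%

6.90%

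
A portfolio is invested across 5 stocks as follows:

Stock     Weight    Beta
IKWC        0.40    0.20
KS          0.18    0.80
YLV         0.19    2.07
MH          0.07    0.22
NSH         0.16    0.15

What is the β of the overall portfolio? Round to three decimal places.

0.657

β_P = Σ w_i β_i = 0.40×0.20 + 0.18×0.80 + 0.19×2.07 + 0.07×0.22 + 0.16×0.15 = 0.6567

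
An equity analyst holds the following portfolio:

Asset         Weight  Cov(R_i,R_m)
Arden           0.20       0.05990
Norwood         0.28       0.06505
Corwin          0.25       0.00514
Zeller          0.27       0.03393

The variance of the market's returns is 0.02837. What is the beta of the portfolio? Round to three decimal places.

1.433

β_Arden = 0.05990 / 0.02837 = 2.1114
β_Norwood = 0.06505 / 0.02837 = 2.2929
β_Corwin = 0.00514 / 0.02837 = 0.1812
β_Zeller = 0.03393 / 0.02837 = 1.1960
β_P = Σ w_i β_i = 0.20×2.1114 + 0.28×2.2929 + 0.25×0.1812 + 0.27×1.1960 = 1.4325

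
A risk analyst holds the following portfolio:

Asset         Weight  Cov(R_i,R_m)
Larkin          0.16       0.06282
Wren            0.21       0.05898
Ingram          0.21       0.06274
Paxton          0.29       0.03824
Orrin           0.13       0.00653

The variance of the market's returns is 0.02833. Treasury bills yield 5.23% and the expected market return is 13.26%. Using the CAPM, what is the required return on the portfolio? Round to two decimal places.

18.71%

β_Larkin = 0.06282 / 0.02833 = 2.2174
β_Wren = 0.05898 / 0.02833 = 2.0819
β_Ingram = 0.06274 / 0.02833 = 2.2146
β_Paxton = 0.03824 / 0.02833 = 1.3498
β_Orrin = 0.00653 / 0.02833 = 0.2305
β_P = Σ w_i β_i = 0.16×2.2174 + 0.21×2.0819 + 0.21×2.2146 + 0.29×1.3498 + 0.13×0.2305 = 1.6785
MRP = 13.26% − 5.23% = 8.03%
E(R_P) = R_f + β_P × MRP = 5.23% + 1.6785 × 8.03% = 18.71%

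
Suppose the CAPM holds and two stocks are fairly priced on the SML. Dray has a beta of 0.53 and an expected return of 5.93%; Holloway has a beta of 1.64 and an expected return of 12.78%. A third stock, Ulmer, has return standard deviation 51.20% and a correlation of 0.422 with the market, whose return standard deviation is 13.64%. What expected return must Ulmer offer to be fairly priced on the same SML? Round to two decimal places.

12.43%

MRP = (12.78% − 5.93%) / (1.64 − 0.53) = 6.1712%
R_f = 5.93% − 0.53 × 6.1712% = 2.6593%
β_Ulmer = ρ·σ_i/σ_m = 0.422 × 51.20 / 13.64 = 1.5840
E(R_Ulmer) = R_f + β × MRP = 2.6593% + 1.5840 × 6.1712% = 12.43%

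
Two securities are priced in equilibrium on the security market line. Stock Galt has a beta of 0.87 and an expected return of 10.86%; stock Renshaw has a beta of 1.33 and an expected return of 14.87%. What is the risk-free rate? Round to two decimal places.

Both satisfy E(R) = R_f + β·MRP, so the slope of the SML is
MRP = (14.87% − 10.86%) / (1.33 − 0.87) = 4.01% / 0.46 = 8.7174%
R_f = E(R_Galt) − β_Galt·MRP = 10.86% − 0.87 × 8.7174% = 3.2759%

3.28%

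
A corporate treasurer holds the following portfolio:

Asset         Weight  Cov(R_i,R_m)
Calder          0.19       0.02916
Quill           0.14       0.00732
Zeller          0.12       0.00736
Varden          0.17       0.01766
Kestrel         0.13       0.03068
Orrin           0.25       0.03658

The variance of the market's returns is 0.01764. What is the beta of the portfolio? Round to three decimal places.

1.337

β_Calder = 0.02916 / 0.01764 = 1.6531
β_Quill = 0.00732 / 0.01764 = 0.4150
β_Zeller = 0.00736 / 0.01764 = 0.4172
β_Varden = 0.01766 / 0.01764 = 1.0011
β_Kestrel = 0.03068 / 0.01764 = 1.7392
β_Orrin = 0.03658 / 0.01764 = 2.0737
β_P = Σ w_i β_i = 0.19×1.6531 + 0.14×0.4150 + 0.12×0.4172 + 0.17×1.0011 + 0.13×1.7392 + 0.25×2.0737 = 1.3370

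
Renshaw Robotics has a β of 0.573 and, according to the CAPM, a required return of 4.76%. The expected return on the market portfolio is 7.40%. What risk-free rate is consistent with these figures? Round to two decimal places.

E(R) = R_f + β(E(R_m) − R_f) = R_f(1 − β) + β·E(R_m)
4.76% = R_f × (1 − 0.573) + 0.573 × 7.40%
4.76% = R_f × 0.427 + 4.24020%
R_f = (4.76% − 4.24020%) / 0.427 = 1.22%

1.22%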